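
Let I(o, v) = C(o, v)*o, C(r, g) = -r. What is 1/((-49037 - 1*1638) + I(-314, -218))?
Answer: -1/149271 ≈ -6.6992e-6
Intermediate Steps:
I(o, v) = -o² (I(o, v) = (-o)*o = -o²)
1/((-49037 - 1*1638) + I(-314, -218)) = 1/((-49037 - 1*1638) - 1*(-314)²) = 1/((-49037 - 1638) - 1*98596) = 1/(-50675 - 98596) = 1/(-149271) = -1/149271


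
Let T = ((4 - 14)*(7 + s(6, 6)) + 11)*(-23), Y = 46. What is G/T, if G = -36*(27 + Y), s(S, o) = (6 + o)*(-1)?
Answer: 2628/1403 ≈ 1.8731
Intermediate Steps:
s(S, o) = -6 - o
G = -2628 (G = -36*(27 + 46) = -36*73 = -2628)
T = -1403 (T = ((4 - 14)*(7 + (-6 - 1*6)) + 11)*(-23) = (-10*(7 + (-6 - 6)) + 11)*(-23) = (-10*(7 - 12) + 11)*(-23) = (-10*(-5) + 11)*(-23) = (50 + 11)*(-23) = 61*(-23) = -1403)
G/T = -2628/(-1403) = -2628*(-1/1403) = 2628/1403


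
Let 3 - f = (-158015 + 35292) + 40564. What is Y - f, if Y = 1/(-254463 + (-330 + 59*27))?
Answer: -20803418401/253200 ≈ -82162.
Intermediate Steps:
Y = -1/253200 (Y = 1/(-254463 + (-330 + 1593)) = 1/(-254463 + 1263) = 1/(-253200) = -1/253200 ≈ -3.9494e-6)
f = 82162 (f = 3 - ((-158015 + 35292) + 40564) = 3 - (-122723 + 40564) = 3 - 1*(-82159) = 3 + 82159 = 82162)
Y - f = -1/253200 - 1*82162 = -1/253200 - 82162 = -20803418401/253200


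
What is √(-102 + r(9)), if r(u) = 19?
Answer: I*√83 ≈ 9.1104*I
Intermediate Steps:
√(-102 + r(9)) = √(-102 + 19) = √(-83) = I*√83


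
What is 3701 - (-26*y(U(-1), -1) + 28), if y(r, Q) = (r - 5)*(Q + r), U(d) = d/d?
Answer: 3673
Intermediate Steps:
U(d) = 1
y(r, Q) = (-5 + r)*(Q + r)
3701 - (-26*y(U(-1), -1) + 28) = 3701 - (-26*(1² - 5*(-1) - 5*1 - 1*1) + 28) = 3701 - (-26*(1 + 5 - 5 - 1) + 28) = 3701 - (-26*0 + 28) = 3701 - (0 + 28) = 3701 - 1*28 = 3701 - 28 = 3673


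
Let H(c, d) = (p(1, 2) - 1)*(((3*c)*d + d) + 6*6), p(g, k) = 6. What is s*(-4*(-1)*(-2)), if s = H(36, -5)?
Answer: 20360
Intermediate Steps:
H(c, d) = 180 + 5*d + 15*c*d (H(c, d) = (6 - 1)*(((3*c)*d + d) + 6*6) = 5*((3*c*d + d) + 36) = 5*((d + 3*c*d) + 36) = 5*(36 + d + 3*c*d) = 180 + 5*d + 15*c*d)
s = -2545 (s = 180 + 5*(-5) + 15*36*(-5) = 180 - 25 - 2700 = -2545)
s*(-4*(-1)*(-2)) = -2545*(-4*(-1))*(-2) = -10180*(-2) = -2545*(-8) = 20360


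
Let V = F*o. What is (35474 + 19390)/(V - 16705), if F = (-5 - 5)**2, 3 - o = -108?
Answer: -54864/5605 ≈ -9.7884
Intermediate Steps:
o = 111 (o = 3 - 1*(-108) = 3 + 108 = 111)
F = 100 (F = (-10)**2 = 100)
V = 11100 (V = 100*111 = 11100)
(35474 + 19390)/(V - 16705) = (35474 + 19390)/(11100 - 16705) = 54864/(-5605) = 54864*(-1/5605) = -54864/5605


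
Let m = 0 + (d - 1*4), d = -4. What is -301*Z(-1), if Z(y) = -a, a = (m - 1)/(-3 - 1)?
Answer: 2709/4 ≈ 677.25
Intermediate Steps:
m = -8 (m = 0 + (-4 - 1*4) = 0 + (-4 - 4) = 0 - 8 = -8)
a = 9/4 (a = (-8 - 1)/(-3 - 1) = -9/(-4) = -9*(-¼) = 9/4 ≈ 2.2500)
Z(y) = -9/4 (Z(y) = -1*9/4 = -9/4)
-301*Z(-1) = -301*(-9/4) = 2709/4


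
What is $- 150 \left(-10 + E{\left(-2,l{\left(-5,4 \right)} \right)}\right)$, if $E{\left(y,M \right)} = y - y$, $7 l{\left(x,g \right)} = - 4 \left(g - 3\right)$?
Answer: $1500$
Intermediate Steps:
$l{\left(x,g \right)} = \frac{12}{7} - \frac{4 g}{7}$ ($l{\left(x,g \right)} = \frac{\left(-4\right) \left(g - 3\right)}{7} = \frac{\left(-4\right) \left(-3 + g\right)}{7} = \frac{12 - 4 g}{7} = \frac{12}{7} - \frac{4 g}{7}$)
$E{\left(y,M \right)} = 0$
$- 150 \left(-10 + E{\left(-2,l{\left(-5,4 \right)} \right)}\right) = - 150 \left(-10 + 0\right) = \left(-150\right) \left(-10\right) = 1500$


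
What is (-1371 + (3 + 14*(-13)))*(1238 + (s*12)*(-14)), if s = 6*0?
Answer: -1918900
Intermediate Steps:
s = 0
(-1371 + (3 + 14*(-13)))*(1238 + (s*12)*(-14)) = (-1371 + (3 + 14*(-13)))*(1238 + (0*12)*(-14)) = (-1371 + (3 - 182))*(1238 + 0*(-14)) = (-1371 - 179)*(1238 + 0) = -1550*1238 = -1918900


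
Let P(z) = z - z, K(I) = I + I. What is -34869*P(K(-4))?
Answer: 0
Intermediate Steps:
K(I) = 2*I
P(z) = 0
-34869*P(K(-4)) = -34869*0 = 0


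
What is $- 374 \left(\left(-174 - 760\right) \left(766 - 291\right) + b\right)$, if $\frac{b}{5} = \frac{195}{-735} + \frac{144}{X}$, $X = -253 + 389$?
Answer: $\frac{8130257190}{49} \approx 1.6592 \cdot 10^{8}$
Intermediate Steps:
$X = 136$
$b = \frac{3305}{833}$ ($b = 5 \left(\frac{195}{-735} + \frac{144}{136}\right) = 5 \left(195 \left(- \frac{1}{735}\right) + 144 \cdot \frac{1}{136}\right) = 5 \left(- \frac{13}{49} + \frac{18}{17}\right) = 5 \cdot \frac{661}{833} = \frac{3305}{833} \approx 3.9676$)
$- 374 \left(\left(-174 - 760\right) \left(766 - 291\right) + b\right) = - 374 \left(\left(-174 - 760\right) \left(766 - 291\right) + \frac{3305}{833}\right) = - 374 \left(\left(-934\right) 475 + \frac{3305}{833}\right) = - 374 \left(-443650 + \frac{3305}{833}\right) = \left(-374\right) \left(- \frac{369557145}{833}\right) = \frac{8130257190}{49}$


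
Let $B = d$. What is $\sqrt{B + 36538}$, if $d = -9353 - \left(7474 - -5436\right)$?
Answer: $5 \sqrt{571} \approx 119.48$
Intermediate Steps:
$d = -22263$ ($d = -9353 - \left(7474 + 5436\right) = -9353 - 12910 = -22263$)
$B = -22263$
$\sqrt{B + 36538} = \sqrt{-22263 + 36538} = \sqrt{14275} = 5 \sqrt{571}$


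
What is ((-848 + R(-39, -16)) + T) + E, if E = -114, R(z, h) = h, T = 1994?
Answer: 1016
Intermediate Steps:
((-848 + R(-39, -16)) + T) + E = ((-848 - 16) + 1994) - 114 = (-864 + 1994) - 114 = 1130 - 114 = 1016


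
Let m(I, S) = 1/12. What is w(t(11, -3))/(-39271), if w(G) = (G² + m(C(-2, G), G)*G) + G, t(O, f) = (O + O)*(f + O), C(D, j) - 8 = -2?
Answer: -93500/117813 ≈ -0.79363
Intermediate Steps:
C(D, j) = 6 (C(D, j) = 8 - 2 = 6)
t(O, f) = 2*O*(O + f) (t(O, f) = (2*O)*(O + f) = 2*O*(O + f))
m(I, S) = 1/12
w(G) = G² + 13*G/12 (w(G) = (G² + G/12) + G = G² + 13*G/12)
w(t(11, -3))/(-39271) = ((2*11*(11 - 3))*(13 + 12*(2*11*(11 - 3)))/12)/(-39271) = ((2*11*8)*(13 + 12*(2*11*8))/12)*(-1/39271) = ((1/12)*176*(13 + 12*176))*(-1/39271) = ((1/12)*176*(13 + 2112))*(-1/39271) = ((1/12)*176*2125)*(-1/39271) = (93500/3)*(-1/39271) = -93500/117813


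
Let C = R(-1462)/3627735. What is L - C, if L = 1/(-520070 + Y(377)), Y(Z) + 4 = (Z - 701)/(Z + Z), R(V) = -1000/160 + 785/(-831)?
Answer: 198442771/3283756348823595 ≈ 6.0432e-8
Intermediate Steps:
R(V) = -23915/3324 (R(V) = -1000*1/160 + 785*(-1/831) = -25/4 - 785/831 = -23915/3324)
Y(Z) = -4 + (-701 + Z)/(2*Z) (Y(Z) = -4 + (Z - 701)/(Z + Z) = -4 + (-701 + Z)/((2*Z)) = -4 + (-701 + Z)*(1/(2*Z)) = -4 + (-701 + Z)/(2*Z))
C = -4783/2411718228 (C = -23915/3324/3627735 = -23915/3324*1/3627735 = -4783/2411718228 ≈ -1.9832e-6)
L = -377/196068060 (L = 1/(-520070 + (1/2)*(-701 - 7*377)/377) = 1/(-520070 + (1/2)*(1/377)*(-701 - 2639)) = 1/(-520070 + (1/2)*(1/377)*(-3340)) = 1/(-520070 - 1670/377) = 1/(-196068060/377) = -377/196068060 ≈ -1.9228e-6)
L - C = -377/196068060 - 1*(-4783/2411718228) = -377/196068060 + 4783/2411718228 = 198442771/3283756348823595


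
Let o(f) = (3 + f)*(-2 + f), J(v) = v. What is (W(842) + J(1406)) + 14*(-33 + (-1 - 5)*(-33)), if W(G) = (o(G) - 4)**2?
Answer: 503810365332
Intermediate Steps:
o(f) = (-2 + f)*(3 + f)
W(G) = (-10 + G + G**2)**2 (W(G) = ((-6 + G + G**2) - 4)**2 = (-10 + G + G**2)**2)
(W(842) + J(1406)) + 14*(-33 + (-1 - 5)*(-33)) = ((-10 + 842 + 842**2)**2 + 1406) + 14*(-33 + (-1 - 5)*(-33)) = ((-10 + 842 + 708964)**2 + 1406) + 14*(-33 - 6*(-33)) = (709796**2 + 1406) + 14*(-33 + 198) = (503810361616 + 1406) + 14*165 = 503810363022 + 2310 = 503810365332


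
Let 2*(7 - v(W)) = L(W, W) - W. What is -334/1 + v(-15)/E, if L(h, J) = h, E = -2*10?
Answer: -6687/20 ≈ -334.35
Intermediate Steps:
E = -20
v(W) = 7 (v(W) = 7 - (W - W)/2 = 7 - ½*0 = 7 + 0 = 7)
-334/1 + v(-15)/E = -334/1 + 7/(-20) = -334*1 + 7*(-1/20) = -334 - 7/20 = -6687/20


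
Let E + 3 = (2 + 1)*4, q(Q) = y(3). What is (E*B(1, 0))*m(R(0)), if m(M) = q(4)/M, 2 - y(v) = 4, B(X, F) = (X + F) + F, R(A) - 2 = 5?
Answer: -18/7 ≈ -2.5714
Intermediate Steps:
R(A) = 7 (R(A) = 2 + 5 = 7)
B(X, F) = X + 2*F (B(X, F) = (F + X) + F = X + 2*F)
y(v) = -2 (y(v) = 2 - 1*4 = 2 - 4 = -2)
q(Q) = -2
m(M) = -2/M
E = 9 (E = -3 + (2 + 1)*4 = -3 + 3*4 = -3 + 12 = 9)
(E*B(1, 0))*m(R(0)) = (9*(1 + 2*0))*(-2/7) = (9*(1 + 0))*(-2*⅐) = (9*1)*(-2/7) = 9*(-2/7) = -18/7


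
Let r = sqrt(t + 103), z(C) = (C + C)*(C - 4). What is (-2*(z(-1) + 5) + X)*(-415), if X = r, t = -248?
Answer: 12450 - 415*I*sqrt(145) ≈ 12450.0 - 4997.3*I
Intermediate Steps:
z(C) = 2*C*(-4 + C) (z(C) = (2*C)*(-4 + C) = 2*C*(-4 + C))
r = I*sqrt(145) (r = sqrt(-248 + 103) = sqrt(-145) = I*sqrt(145) ≈ 12.042*I)
X = I*sqrt(145) ≈ 12.042*I
(-2*(z(-1) + 5) + X)*(-415) = (-2*(2*(-1)*(-4 - 1) + 5) + I*sqrt(145))*(-415) = (-2*(2*(-1)*(-5) + 5) + I*sqrt(145))*(-415) = (-2*(10 + 5) + I*sqrt(145))*(-415) = (-2*15 + I*sqrt(145))*(-415) = (-30 + I*sqrt(145))*(-415) = 12450 - 415*I*sqrt(145)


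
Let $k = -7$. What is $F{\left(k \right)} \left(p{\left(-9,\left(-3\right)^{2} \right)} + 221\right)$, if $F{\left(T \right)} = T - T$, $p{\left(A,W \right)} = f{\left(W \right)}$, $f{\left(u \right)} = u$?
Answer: $0$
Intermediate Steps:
$p{\left(A,W \right)} = W$
$F{\left(T \right)} = 0$
$F{\left(k \right)} \left(p{\left(-9,\left(-3\right)^{2} \right)} + 221\right) = 0 \left(\left(-3\right)^{2} + 221\right) = 0 \left(9 + 221\right) = 0 \cdot 230 = 0$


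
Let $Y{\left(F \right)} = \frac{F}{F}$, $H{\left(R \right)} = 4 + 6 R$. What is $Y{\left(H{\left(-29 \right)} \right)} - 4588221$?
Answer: $-4588220$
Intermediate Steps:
$Y{\left(F \right)} = 1$
$Y{\left(H{\left(-29 \right)} \right)} - 4588221 = 1 - 4588221 = -4588220$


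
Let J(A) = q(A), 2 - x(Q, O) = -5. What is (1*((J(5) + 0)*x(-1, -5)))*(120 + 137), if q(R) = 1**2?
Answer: 1799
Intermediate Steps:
q(R) = 1
x(Q, O) = 7 (x(Q, O) = 2 - 1*(-5) = 2 + 5 = 7)
J(A) = 1
(1*((J(5) + 0)*x(-1, -5)))*(120 + 137) = (1*((1 + 0)*7))*(120 + 137) = (1*(1*7))*257 = (1*7)*257 = 7*257 = 1799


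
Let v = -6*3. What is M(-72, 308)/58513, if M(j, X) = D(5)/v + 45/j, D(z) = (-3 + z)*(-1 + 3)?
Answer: -61/4212936 ≈ -1.4479e-5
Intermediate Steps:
D(z) = -6 + 2*z (D(z) = (-3 + z)*2 = -6 + 2*z)
v = -18
M(j, X) = -2/9 + 45/j (M(j, X) = (-6 + 2*5)/(-18) + 45/j = (-6 + 10)*(-1/18) + 45/j = 4*(-1/18) + 45/j = -2/9 + 45/j)
M(-72, 308)/58513 = (-2/9 + 45/(-72))/58513 = (-2/9 + 45*(-1/72))*(1/58513) = (-2/9 - 5/8)*(1/58513) = -61/72*1/58513 = -61/4212936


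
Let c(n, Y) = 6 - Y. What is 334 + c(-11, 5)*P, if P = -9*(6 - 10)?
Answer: 370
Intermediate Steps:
P = 36 (P = -9*(-4) = 36)
334 + c(-11, 5)*P = 334 + (6 - 1*5)*36 = 334 + (6 - 5)*36 = 334 + 1*36 = 334 + 36 = 370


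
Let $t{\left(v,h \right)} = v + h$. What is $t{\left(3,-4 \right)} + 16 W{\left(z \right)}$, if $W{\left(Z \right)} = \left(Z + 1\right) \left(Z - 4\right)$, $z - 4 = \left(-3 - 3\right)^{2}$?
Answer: $23615$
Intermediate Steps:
$z = 40$ ($z = 4 + \left(-3 - 3\right)^{2} = 4 + \left(-6\right)^{2} = 4 + 36 = 40$)
$t{\left(v,h \right)} = h + v$
$W{\left(Z \right)} = \left(1 + Z\right) \left(-4 + Z\right)$
$t{\left(3,-4 \right)} + 16 W{\left(z \right)} = \left(-4 + 3\right) + 16 \left(-4 + 40^{2} - 120\right) = -1 + 16 \left(-4 + 1600 - 120\right) = -1 + 16 \cdot 1476 = -1 + 23616 = 23615$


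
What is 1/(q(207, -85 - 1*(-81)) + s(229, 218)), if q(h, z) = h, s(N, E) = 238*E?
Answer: 1/52091 ≈ 1.9197e-5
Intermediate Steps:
1/(q(207, -85 - 1*(-81)) + s(229, 218)) = 1/(207 + 238*218) = 1/(207 + 51884) = 1/52091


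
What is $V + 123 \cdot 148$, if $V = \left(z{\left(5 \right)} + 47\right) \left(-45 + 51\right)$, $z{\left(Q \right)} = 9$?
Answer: $18540$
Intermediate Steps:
$V = 336$ ($V = \left(9 + 47\right) \left(-45 + 51\right) = 56 \cdot 6 = 336$)
$V + 123 \cdot 148 = 336 + 123 \cdot 148 = 336 + 18204 = 18540$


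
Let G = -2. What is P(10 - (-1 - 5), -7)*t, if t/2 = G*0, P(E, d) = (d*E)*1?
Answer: 0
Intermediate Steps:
P(E, d) = E*d (P(E, d) = (E*d)*1 = E*d)
t = 0 (t = 2*(-2*0) = 2*0 = 0)
P(10 - (-1 - 5), -7)*t = ((10 - (-1 - 5))*(-7))*0 = ((10 - 1*(-6))*(-7))*0 = ((10 + 6)*(-7))*0 = (16*(-7))*0 = -112*0 = 0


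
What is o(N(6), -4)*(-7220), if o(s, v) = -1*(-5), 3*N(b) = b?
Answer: -36100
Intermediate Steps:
N(b) = b/3
o(s, v) = 5
o(N(6), -4)*(-7220) = 5*(-7220) = -36100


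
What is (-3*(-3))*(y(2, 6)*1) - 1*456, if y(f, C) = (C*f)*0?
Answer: -456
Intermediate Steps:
y(f, C) = 0
(-3*(-3))*(y(2, 6)*1) - 1*456 = (-3*(-3))*(0*1) - 1*456 = 9*0 - 456 = 0 - 456 = -456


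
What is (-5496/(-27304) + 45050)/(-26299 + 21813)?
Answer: -153756337/15310718 ≈ -10.042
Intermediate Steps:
(-5496/(-27304) + 45050)/(-26299 + 21813) = (-5496*(-1/27304) + 45050)/(-4486) = (687/3413 + 45050)*(-1/4486) = (153756337/3413)*(-1/4486) = -153756337/15310718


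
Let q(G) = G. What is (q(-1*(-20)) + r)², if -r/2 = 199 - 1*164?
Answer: 2500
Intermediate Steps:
r = -70 (r = -2*(199 - 1*164) = -2*(199 - 164) = -2*35 = -70)
(q(-1*(-20)) + r)² = (-1*(-20) - 70)² = (20 - 70)² = (-50)² = 2500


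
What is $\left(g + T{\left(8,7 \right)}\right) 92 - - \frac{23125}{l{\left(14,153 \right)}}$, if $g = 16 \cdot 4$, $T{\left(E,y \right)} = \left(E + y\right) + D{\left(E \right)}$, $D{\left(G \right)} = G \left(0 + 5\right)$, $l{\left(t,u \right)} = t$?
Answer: $\frac{176397}{14} \approx 12600.0$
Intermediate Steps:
$D{\left(G \right)} = 5 G$ ($D{\left(G \right)} = G 5 = 5 G$)
$T{\left(E,y \right)} = y + 6 E$ ($T{\left(E,y \right)} = \left(E + y\right) + 5 E = y + 6 E$)
$g = 64$
$\left(g + T{\left(8,7 \right)}\right) 92 - - \frac{23125}{l{\left(14,153 \right)}} = \left(64 + \left(7 + 6 \cdot 8\right)\right) 92 - - \frac{23125}{14} = \left(64 + \left(7 + 48\right)\right) 92 - \left(-23125\right) \frac{1}{14} = \left(64 + 55\right) 92 - - \frac{23125}{14} = 119 \cdot 92 + \frac{23125}{14} = 10948 + \frac{23125}{14} = \frac{176397}{14}$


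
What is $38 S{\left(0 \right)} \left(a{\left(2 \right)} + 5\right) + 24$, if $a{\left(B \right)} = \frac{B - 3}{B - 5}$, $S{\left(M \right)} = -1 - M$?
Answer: $- \frac{536}{3} \approx -178.67$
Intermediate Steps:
$a{\left(B \right)} = \frac{-3 + B}{-5 + B}$
$38 S{\left(0 \right)} \left(a{\left(2 \right)} + 5\right) + 24 = 38 \left(-1 - 0\right) \left(\frac{-3 + 2}{-5 + 2} + 5\right) + 24 = 38 \left(-1 + 0\right) \left(\frac{1}{-3} \left(-1\right) + 5\right) + 24 = 38 \left(- (\left(- \frac{1}{3}\right) \left(-1\right) + 5)\right) + 24 = 38 \left(- (\frac{1}{3} + 5)\right) + 24 = 38 \left(\left(-1\right) \frac{16}{3}\right) + 24 = 38 \left(- \frac{16}{3}\right) + 24 = - \frac{608}{3} + 24 = - \frac{536}{3}$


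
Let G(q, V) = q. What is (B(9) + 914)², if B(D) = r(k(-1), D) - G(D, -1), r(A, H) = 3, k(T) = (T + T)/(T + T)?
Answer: 824464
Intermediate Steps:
k(T) = 1 (k(T) = (2*T)/((2*T)) = (2*T)*(1/(2*T)) = 1)
B(D) = 3 - D
(B(9) + 914)² = ((3 - 1*9) + 914)² = ((3 - 9) + 914)² = (-6 + 914)² = 908² = 824464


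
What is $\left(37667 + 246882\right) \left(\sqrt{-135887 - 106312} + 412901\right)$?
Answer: $117490566649 + 853647 i \sqrt{26911} \approx 1.1749 \cdot 10^{11} + 1.4004 \cdot 10^{8} i$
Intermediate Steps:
$\left(37667 + 246882\right) \left(\sqrt{-135887 - 106312} + 412901\right) = 284549 \left(\sqrt{-242199} + 412901\right) = 284549 \left(3 i \sqrt{26911} + 412901\right) = 284549 \left(412901 + 3 i \sqrt{26911}\right) = 117490566649 + 853647 i \sqrt{26911}$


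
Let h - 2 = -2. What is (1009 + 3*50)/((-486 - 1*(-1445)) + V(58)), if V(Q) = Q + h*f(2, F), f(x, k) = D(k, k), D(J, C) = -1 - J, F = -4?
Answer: 1159/1017 ≈ 1.1396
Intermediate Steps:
h = 0 (h = 2 - 2 = 0)
f(x, k) = -1 - k
V(Q) = Q (V(Q) = Q + 0*(-1 - 1*(-4)) = Q + 0*(-1 + 4) = Q + 0*3 = Q + 0 = Q)
(1009 + 3*50)/((-486 - 1*(-1445)) + V(58)) = (1009 + 3*50)/((-486 - 1*(-1445)) + 58) = (1009 + 150)/((-486 + 1445) + 58) = 1159/(959 + 58) = 1159/1017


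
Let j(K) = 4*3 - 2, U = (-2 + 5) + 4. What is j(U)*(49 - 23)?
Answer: 260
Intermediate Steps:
U = 7 (U = 3 + 4 = 7)
j(K) = 10 (j(K) = 12 - 2 = 10)
j(U)*(49 - 23) = 10*(49 - 23) = 10*26 = 260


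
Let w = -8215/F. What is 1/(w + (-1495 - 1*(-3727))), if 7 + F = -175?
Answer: 182/414439 ≈ 0.00043915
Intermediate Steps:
F = -182 (F = -7 - 175 = -182)
w = 8215/182 (w = -8215/(-182) = -8215*(-1/182) = 8215/182 ≈ 45.137)
1/(w + (-1495 - 1*(-3727))) = 1/(8215/182 + (-1495 - 1*(-3727))) = 1/(8215/182 + (-1495 + 3727)) = 1/(8215/182 + 2232) = 1/(414439/182) = 182/414439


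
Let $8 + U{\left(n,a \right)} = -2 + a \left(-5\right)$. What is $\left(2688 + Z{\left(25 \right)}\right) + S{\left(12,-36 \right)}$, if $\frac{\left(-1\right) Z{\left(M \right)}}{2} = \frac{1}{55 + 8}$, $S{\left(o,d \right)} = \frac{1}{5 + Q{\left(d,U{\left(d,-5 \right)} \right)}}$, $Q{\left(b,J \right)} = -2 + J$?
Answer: $\frac{112897}{42} \approx 2688.0$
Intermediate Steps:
$U{\left(n,a \right)} = -10 - 5 a$ ($U{\left(n,a \right)} = -8 + \left(-2 + a \left(-5\right)\right) = -8 - \left(2 + 5 a\right) = -10 - 5 a$)
$S{\left(o,d \right)} = \frac{1}{18}$ ($S{\left(o,d \right)} = \frac{1}{5 - -13} = \frac{1}{5 + \left(-2 + \left(-10 + 25\right)\right)} = \frac{1}{5 + \left(-2 + 15\right)} = \frac{1}{5 + 13} = \frac{1}{18}$)
$Z{\left(M \right)} = - \frac{2}{63}$ ($Z{\left(M \right)} = - \frac{2}{55 + 8} = - \frac{2}{63}$)
$\left(2688 + Z{\left(25 \right)}\right) + S{\left(12,-36 \right)} = \left(2688 - \frac{2}{63}\right) + \frac{1}{18} = \frac{169342}{63} + \frac{1}{18} = \frac{112897}{42}$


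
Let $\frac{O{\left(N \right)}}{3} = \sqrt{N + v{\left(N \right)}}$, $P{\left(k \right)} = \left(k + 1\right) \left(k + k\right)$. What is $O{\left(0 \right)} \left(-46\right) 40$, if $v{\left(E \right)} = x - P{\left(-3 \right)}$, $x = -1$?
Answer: $- 5520 i \sqrt{13} \approx - 19903.0 i$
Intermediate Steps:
$P{\left(k \right)} = 2 k \left(1 + k\right)$ ($P{\left(k \right)} = \left(1 + k\right) 2 k = 2 k \left(1 + k\right)$)
$v{\left(E \right)} = -13$ ($v{\left(E \right)} = -1 - 2 \left(-3\right) \left(1 - 3\right) = -1 - 2 \left(-3\right) \left(-2\right) = -1 - 12 = -13$)
$O{\left(N \right)} = 3 \sqrt{-13 + N}$ ($O{\left(N \right)} = 3 \sqrt{N - 13} = 3 \sqrt{-13 + N}$)
$O{\left(0 \right)} \left(-46\right) 40 = 3 \sqrt{-13 + 0} \left(-46\right) 40 = 3 \sqrt{-13} \left(-46\right) 40 = 3 i \sqrt{13} \left(-46\right) 40 = - 138 i \sqrt{13} \cdot 40 = - 5520 i \sqrt{13}$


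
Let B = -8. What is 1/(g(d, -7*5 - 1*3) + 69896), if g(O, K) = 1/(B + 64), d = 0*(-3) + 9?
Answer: 56/3914177 ≈ 1.4307e-5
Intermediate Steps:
d = 9 (d = 0 + 9 = 9)
g(O, K) = 1/56 (g(O, K) = 1/(-8 + 64) = 1/56)
1/(g(d, -7*5 - 1*3) + 69896) = 1/(1/56 + 69896) = 1/(3914177/56) = 56/3914177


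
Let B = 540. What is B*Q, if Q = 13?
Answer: 7020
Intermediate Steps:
B*Q = 540*13 = 7020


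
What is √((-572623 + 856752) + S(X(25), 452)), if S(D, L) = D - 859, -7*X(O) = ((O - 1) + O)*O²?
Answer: √278895 ≈ 528.11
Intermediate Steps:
X(O) = -O²*(-1 + 2*O)/7 (X(O) = -((O - 1) + O)*O²/7 = -((-1 + O) + O)*O²/7 = -(-1 + 2*O)*O²/7 = -O²*(-1 + 2*O)/7)
S(D, L) = -859 + D
√((-572623 + 856752) + S(X(25), 452)) = √((-572623 + 856752) + (-859 + (⅐)*25²*(1 - 2*25))) = √(284129 + (-859 + (⅐)*625*(1 - 50))) = √(284129 + (-859 + (⅐)*625*(-49))) = √(284129 + (-859 - 4375)) = √(284129 - 5234) = √278895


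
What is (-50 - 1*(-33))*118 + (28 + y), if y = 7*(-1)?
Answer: -1985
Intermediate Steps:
y = -7
(-50 - 1*(-33))*118 + (28 + y) = (-50 - 1*(-33))*118 + (28 - 7) = (-50 + 33)*118 + 21 = -17*118 + 21 = -2006 + 21 = -1985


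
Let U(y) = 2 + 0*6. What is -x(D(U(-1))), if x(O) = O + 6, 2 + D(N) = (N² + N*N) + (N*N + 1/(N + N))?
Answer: -65/4 ≈ -16.250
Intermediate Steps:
U(y) = 2 (U(y) = 2 + 0 = 2)
D(N) = -2 + 1/(2*N) + 3*N² (D(N) = -2 + ((N² + N*N) + (N*N + 1/(N + N))) = -2 + ((N² + N²) + (N² + 1/(2*N))) = -2 + (2*N² + (N² + 1/(2*N))) = -2 + (1/(2*N) + 3*N²) = -2 + 1/(2*N) + 3*N²)
x(O) = 6 + O
-x(D(U(-1))) = -(6 + (-2 + (½)/2 + 3*2²)) = -(6 + (-2 + (½)*(½) + 3*4)) = -(6 + (-2 + ¼ + 12)) = -(6 + 41/4) = -1*65/4 = -65/4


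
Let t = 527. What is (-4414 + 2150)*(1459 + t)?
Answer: -4496304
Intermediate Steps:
(-4414 + 2150)*(1459 + t) = (-4414 + 2150)*(1459 + 527) = -2264*1986 = -4496304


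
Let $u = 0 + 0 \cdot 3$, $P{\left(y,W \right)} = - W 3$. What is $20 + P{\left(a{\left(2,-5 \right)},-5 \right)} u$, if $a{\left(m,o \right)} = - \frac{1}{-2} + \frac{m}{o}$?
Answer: $20$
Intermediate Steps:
$a{\left(m,o \right)} = \frac{1}{2} + \frac{m}{o}$ ($a{\left(m,o \right)} = \left(-1\right) \left(- \frac{1}{2}\right) + \frac{m}{o} = \frac{1}{2} + \frac{m}{o}$)
$P{\left(y,W \right)} = - 3 W$
$u = 0$ ($u = 0 + 0 = 0$)
$20 + P{\left(a{\left(2,-5 \right)},-5 \right)} u = 20 + \left(-3\right) \left(-5\right) 0 = 20 + 15 \cdot 0 = 20 + 0 = 20$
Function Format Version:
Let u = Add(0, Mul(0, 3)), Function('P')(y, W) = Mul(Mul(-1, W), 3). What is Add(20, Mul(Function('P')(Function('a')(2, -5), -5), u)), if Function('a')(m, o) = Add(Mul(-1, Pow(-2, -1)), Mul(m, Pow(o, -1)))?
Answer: 20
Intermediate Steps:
Function('a')(m, o) = Add(Rational(1, 2), Mul(m, Pow(o, -1))) (Function('a')(m, o) = Add(Mul(-1, Rational(-1, 2)), Mul(m, Pow(o, -1))) = Add(Rational(1, 2), Mul(m, Pow(o, -1))))
Function('P')(y, W) = Mul(-3, W)
u = 0 (u = Add(0, 0) = 0)
Add(20, Mul(Function('P')(Function('a')(2, -5), -5), u)) = Add(20, Mul(Mul(-3, -5), 0)) = Add(20, Mul(15, 0)) = Add(20, 0) = 20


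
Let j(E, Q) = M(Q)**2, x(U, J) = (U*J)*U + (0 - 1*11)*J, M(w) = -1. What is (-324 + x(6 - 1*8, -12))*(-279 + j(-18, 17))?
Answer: 66720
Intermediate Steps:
x(U, J) = -11*J + J*U**2 (x(U, J) = (J*U)*U + (0 - 11)*J = J*U**2 - 11*J = -11*J + J*U**2)
j(E, Q) = 1 (j(E, Q) = (-1)**2 = 1)
(-324 + x(6 - 1*8, -12))*(-279 + j(-18, 17)) = (-324 - 12*(-11 + (6 - 1*8)**2))*(-279 + 1) = (-324 - 12*(-11 + (6 - 8)**2))*(-278) = (-324 - 12*(-11 + (-2)**2))*(-278) = (-324 - 12*(-11 + 4))*(-278) = (-324 - 12*(-7))*(-278) = (-324 + 84)*(-278) = -240*(-278) = 66720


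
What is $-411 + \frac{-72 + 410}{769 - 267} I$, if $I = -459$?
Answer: $- \frac{180732}{251} \approx -720.05$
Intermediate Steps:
$-411 + \frac{-72 + 410}{769 - 267} I = -411 + \frac{-72 + 410}{769 - 267} \left(-459\right) = -411 + \frac{338}{502} \left(-459\right) = -411 + 338 \cdot \frac{1}{502} \left(-459\right) = -411 + \frac{169}{251} \left(-459\right) = -411 - \frac{77571}{251} = - \frac{180732}{251}$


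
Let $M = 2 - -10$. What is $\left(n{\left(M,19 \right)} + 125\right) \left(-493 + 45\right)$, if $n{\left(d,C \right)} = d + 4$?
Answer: $-63168$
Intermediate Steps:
$M = 12$ ($M = 2 + 10 = 12$)
$n{\left(d,C \right)} = 4 + d$
$\left(n{\left(M,19 \right)} + 125\right) \left(-493 + 45\right) = \left(\left(4 + 12\right) + 125\right) \left(-493 + 45\right) = \left(16 + 125\right) \left(-448\right) = 141 \left(-448\right) = -63168$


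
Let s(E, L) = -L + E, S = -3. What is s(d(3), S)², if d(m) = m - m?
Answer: 9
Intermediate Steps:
d(m) = 0
s(E, L) = E - L
s(d(3), S)² = (0 - 1*(-3))² = (0 + 3)² = 3² = 9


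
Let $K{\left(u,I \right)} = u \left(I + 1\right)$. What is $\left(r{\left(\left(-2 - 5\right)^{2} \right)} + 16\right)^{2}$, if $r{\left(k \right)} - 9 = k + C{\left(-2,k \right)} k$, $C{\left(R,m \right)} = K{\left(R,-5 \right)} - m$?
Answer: $3744225$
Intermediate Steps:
$K{\left(u,I \right)} = u \left(1 + I\right)$
$C{\left(R,m \right)} = - m - 4 R$ ($C{\left(R,m \right)} = R \left(1 - 5\right) - m = R \left(-4\right) - m = - 4 R - m = - m - 4 R$)
$r{\left(k \right)} = 9 + k + k \left(8 - k\right)$ ($r{\left(k \right)} = 9 + \left(k + \left(- k - -8\right) k\right) = 9 + \left(k + \left(- k + 8\right) k\right) = 9 + \left(k + \left(8 - k\right) k\right) = 9 + \left(k + k \left(8 - k\right)\right) = 9 + k + k \left(8 - k\right)$)
$\left(r{\left(\left(-2 - 5\right)^{2} \right)} + 16\right)^{2} = \left(\left(9 + \left(-2 - 5\right)^{2} - \left(-2 - 5\right)^{2} \left(-8 + \left(-2 - 5\right)^{2}\right)\right) + 16\right)^{2} = \left(\left(9 + \left(-7\right)^{2} - \left(-7\right)^{2} \left(-8 + \left(-7\right)^{2}\right)\right) + 16\right)^{2} = \left(\left(9 + 49 - 49 \left(-8 + 49\right)\right) + 16\right)^{2} = \left(\left(9 + 49 - 49 \cdot 41\right) + 16\right)^{2} = \left(\left(9 + 49 - 2009\right) + 16\right)^{2} = \left(-1951 + 16\right)^{2} = \left(-1935\right)^{2} = 3744225$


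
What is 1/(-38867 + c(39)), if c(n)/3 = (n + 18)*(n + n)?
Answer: -1/25529 ≈ -3.9171e-5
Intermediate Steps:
c(n) = 6*n*(18 + n) (c(n) = 3*((n + 18)*(n + n)) = 3*((18 + n)*(2*n)) = 3*(2*n*(18 + n)) = 6*n*(18 + n))
1/(-38867 + c(39)) = 1/(-38867 + 6*39*(18 + 39)) = 1/(-38867 + 6*39*57) = 1/(-38867 + 13338) = 1/(-25529) = -1/25529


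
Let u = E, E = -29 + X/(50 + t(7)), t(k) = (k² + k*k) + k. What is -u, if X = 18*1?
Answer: 4477/155 ≈ 28.884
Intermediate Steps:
X = 18
t(k) = k + 2*k² (t(k) = (k² + k²) + k = 2*k² + k = k + 2*k²)
E = -4477/155 (E = -29 + 18/(50 + 7*(1 + 2*7)) = -29 + 18/(50 + 7*(1 + 14)) = -29 + 18/(50 + 7*15) = -29 + 18/(50 + 105) = -29 + 18/155 = -4477/155 ≈ -28.884)
u = -4477/155 ≈ -28.884
-u = -1*(-4477/155) = 4477/155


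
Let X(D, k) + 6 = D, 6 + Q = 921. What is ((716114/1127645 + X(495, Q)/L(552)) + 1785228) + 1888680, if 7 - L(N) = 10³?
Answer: 1371288032812059/373250495 ≈ 3.6739e+6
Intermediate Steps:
Q = 915 (Q = -6 + 921 = 915)
X(D, k) = -6 + D
L(N) = -993 (L(N) = 7 - 1*10³ = 7 - 1*1000 = 7 - 1000 = -993)
((716114/1127645 + X(495, Q)/L(552)) + 1785228) + 1888680 = ((716114/1127645 + (-6 + 495)/(-993)) + 1785228) + 1888680 = ((716114*(1/1127645) + 489*(-1/993)) + 1785228) + 1888680 = ((716114/1127645 - 163/331) + 1785228) + 1888680 = (53227599/373250495 + 1785228) + 1888680 = 666337287915459/373250495 + 1888680 = 1371288032812059/373250495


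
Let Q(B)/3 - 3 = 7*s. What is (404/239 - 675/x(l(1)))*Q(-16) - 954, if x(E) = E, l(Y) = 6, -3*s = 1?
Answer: -280973/239 ≈ -1175.6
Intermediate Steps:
s = -⅓ (s = -⅓*1 = -⅓ ≈ -0.33333)
Q(B) = 2 (Q(B) = 9 + 3*(7*(-⅓)) = 9 + 3*(-7/3) = 9 - 7 = 2)
(404/239 - 675/x(l(1)))*Q(-16) - 954 = (404/239 - 675/6)*2 - 954 = (404*(1/239) - 675*⅙)*2 - 954 = (404/239 - 225/2)*2 - 954 = -52967/478*2 - 954 = -52967/239 - 954 = -280973/239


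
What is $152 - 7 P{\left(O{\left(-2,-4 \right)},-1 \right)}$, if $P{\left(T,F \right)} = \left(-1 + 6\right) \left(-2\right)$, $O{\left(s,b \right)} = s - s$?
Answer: $222$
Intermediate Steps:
$O{\left(s,b \right)} = 0$
$P{\left(T,F \right)} = -10$ ($P{\left(T,F \right)} = 5 \left(-2\right) = -10$)
$152 - 7 P{\left(O{\left(-2,-4 \right)},-1 \right)} = 152 - -70 = 152 + 70 = 222$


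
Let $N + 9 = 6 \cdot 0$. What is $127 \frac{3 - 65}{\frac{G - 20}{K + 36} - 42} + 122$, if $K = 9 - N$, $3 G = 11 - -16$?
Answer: $\frac{703234}{2279} \approx 308.57$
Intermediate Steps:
$N = -9$ ($N = -9 + 6 \cdot 0 = -9 + 0 = -9$)
$G = 9$ ($G = \frac{11 - -16}{3} = \frac{11 + 16}{3} = \frac{1}{3} \cdot 27 = 9$)
$K = 18$ ($K = 9 - -9 = 9 + 9 = 18$)
$127 \frac{3 - 65}{\frac{G - 20}{K + 36} - 42} + 122 = 127 \frac{3 - 65}{\frac{9 - 20}{18 + 36} - 42} + 122 = 127 \left(- \frac{62}{- \frac{11}{54} - 42}\right) + 122 = 127 \left(- \frac{62}{- \frac{2279}{54}}\right) + 122 = 127 \left(\left(-62\right) \left(- \frac{54}{2279}\right)\right) + 122 = 127 \cdot \frac{3348}{2279} + 122 = \frac{425196}{2279} + 122 = \frac{703234}{2279}$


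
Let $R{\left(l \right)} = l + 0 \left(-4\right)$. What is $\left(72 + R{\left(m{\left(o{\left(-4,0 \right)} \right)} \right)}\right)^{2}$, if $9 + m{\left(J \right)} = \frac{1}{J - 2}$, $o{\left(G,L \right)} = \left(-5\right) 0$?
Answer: $\frac{15625}{4} \approx 3906.3$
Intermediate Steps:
$o{\left(G,L \right)} = 0$
$m{\left(J \right)} = -9 + \frac{1}{-2 + J}$ ($m{\left(J \right)} = -9 + \frac{1}{J - 2} = -9 + \frac{1}{-2 + J}$)
$R{\left(l \right)} = l$ ($R{\left(l \right)} = l + 0 = l$)
$\left(72 + R{\left(m{\left(o{\left(-4,0 \right)} \right)} \right)}\right)^{2} = \left(72 + \frac{19 - 0}{-2 + 0}\right)^{2} = \left(72 + \frac{19 + 0}{-2}\right)^{2} = \left(72 - \frac{19}{2}\right)^{2} = \left(\frac{125}{2}\right)^{2} = \frac{15625}{4}$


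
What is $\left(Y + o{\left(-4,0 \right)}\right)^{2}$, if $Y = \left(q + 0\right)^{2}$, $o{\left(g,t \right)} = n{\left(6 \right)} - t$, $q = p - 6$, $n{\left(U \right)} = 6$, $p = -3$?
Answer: $7569$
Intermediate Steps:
$q = -9$ ($q = -3 - 6 = -9$)
$o{\left(g,t \right)} = 6 - t$
$Y = 81$ ($Y = \left(-9 + 0\right)^{2} = \left(-9\right)^{2} = 81$)
$\left(Y + o{\left(-4,0 \right)}\right)^{2} = \left(81 + \left(6 - 0\right)\right)^{2} = \left(81 + \left(6 + 0\right)\right)^{2} = \left(81 + 6\right)^{2} = 87^{2} = 7569$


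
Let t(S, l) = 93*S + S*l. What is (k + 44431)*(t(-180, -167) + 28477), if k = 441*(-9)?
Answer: 1691190214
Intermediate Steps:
k = -3969
(k + 44431)*(t(-180, -167) + 28477) = (-3969 + 44431)*(-180*(93 - 167) + 28477) = 40462*(-180*(-74) + 28477) = 40462*(13320 + 28477) = 40462*41797 = 1691190214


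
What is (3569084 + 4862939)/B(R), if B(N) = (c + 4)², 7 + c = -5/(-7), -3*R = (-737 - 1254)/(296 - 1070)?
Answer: 413169127/256 ≈ 1.6139e+6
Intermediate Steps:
R = -1991/2322 (R = -(-737 - 1254)/(3*(296 - 1070)) = -(-1991)/(3*(-774)) = -(-1991)*(-1)/(3*774) = -⅓*1991/774 = -1991/2322 ≈ -0.85745)
c = -44/7 (c = -7 - 5/(-7) = -7 - 5*(-⅐) = -7 + 5/7 = -44/7 ≈ -6.2857)
B(N) = 256/49 (B(N) = (-44/7 + 4)² = (-16/7)² = 256/49)
(3569084 + 4862939)/B(R) = (3569084 + 4862939)/(256/49) = 8432023*(49/256) = 413169127/256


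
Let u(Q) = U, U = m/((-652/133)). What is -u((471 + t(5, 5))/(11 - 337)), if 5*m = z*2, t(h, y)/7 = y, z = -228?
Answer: -15162/815 ≈ -18.604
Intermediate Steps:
t(h, y) = 7*y
m = -456/5 (m = (-228*2)/5 = (⅕)*(-456) = -456/5 ≈ -91.200)
U = 15162/815 (U = -456/(5*((-652/133))) = -456/(5*((-652*1/133))) = -456/(5*(-652/133)) = -456/5*(-133/652) = 15162/815 ≈ 18.604)
u(Q) = 15162/815
-u((471 + t(5, 5))/(11 - 337)) = -1*15162/815 = -15162/815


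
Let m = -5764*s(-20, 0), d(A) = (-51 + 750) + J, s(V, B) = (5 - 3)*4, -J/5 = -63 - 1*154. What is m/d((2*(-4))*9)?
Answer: -5764/223 ≈ -25.848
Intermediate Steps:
J = 1085 (J = -5*(-63 - 1*154) = -5*(-63 - 154) = -5*(-217) = 1085)
s(V, B) = 8 (s(V, B) = 2*4 = 8)
d(A) = 1784 (d(A) = (-51 + 750) + 1085 = 699 + 1085 = 1784)
m = -46112 (m = -5764*8 = -46112)
m/d((2*(-4))*9) = -46112/1784 = -46112*1/1784 = -5764/223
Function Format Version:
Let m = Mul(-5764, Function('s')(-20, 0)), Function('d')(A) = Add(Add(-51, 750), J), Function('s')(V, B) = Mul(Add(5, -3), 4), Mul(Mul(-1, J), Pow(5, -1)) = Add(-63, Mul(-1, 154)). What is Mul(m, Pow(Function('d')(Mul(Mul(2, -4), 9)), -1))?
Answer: Rational(-5764, 223) ≈ -25.848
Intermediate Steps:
J = 1085 (J = Mul(-5, Add(-63, Mul(-1, 154))) = Mul(-5, Add(-63, -154)) = Mul(-5, -217) = 1085)
Function('s')(V, B) = 8 (Function('s')(V, B) = Mul(2, 4) = 8)
Function('d')(A) = 1784 (Function('d')(A) = Add(Add(-51, 750), 1085) = Add(699, 1085) = 1784)
m = -46112 (m = Mul(-5764, 8) = -46112)
Mul(m, Pow(Function('d')(Mul(Mul(2, -4), 9)), -1)) = Mul(-46112, Pow(1784, -1)) = Mul(-46112, Rational(1, 1784)) = Rational(-5764, 223)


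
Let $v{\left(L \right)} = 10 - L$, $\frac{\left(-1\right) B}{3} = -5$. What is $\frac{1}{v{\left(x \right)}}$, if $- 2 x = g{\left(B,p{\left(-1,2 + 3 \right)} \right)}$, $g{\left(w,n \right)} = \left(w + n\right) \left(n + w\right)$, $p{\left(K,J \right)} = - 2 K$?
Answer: $\frac{2}{309} \approx 0.0064725$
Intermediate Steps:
$B = 15$ ($B = \left(-3\right) \left(-5\right) = 15$)
$g{\left(w,n \right)} = \left(n + w\right)^{2}$ ($g{\left(w,n \right)} = \left(n + w\right) \left(n + w\right) = \left(n + w\right)^{2}$)
$x = - \frac{289}{2}$ ($x = - \frac{\left(\left(-2\right) \left(-1\right) + 15\right)^{2}}{2} = - \frac{\left(2 + 15\right)^{2}}{2} = - \frac{17^{2}}{2} = \left(- \frac{1}{2}\right) 289 = - \frac{289}{2} \approx -144.5$)
$\frac{1}{v{\left(x \right)}} = \frac{1}{10 - - \frac{289}{2}} = \frac{1}{10 + \frac{289}{2}} = \frac{1}{\frac{309}{2}} = \frac{2}{309}$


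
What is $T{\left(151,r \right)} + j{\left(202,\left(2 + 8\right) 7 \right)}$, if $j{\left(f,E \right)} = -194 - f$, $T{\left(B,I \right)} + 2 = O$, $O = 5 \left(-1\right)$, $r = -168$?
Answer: $-403$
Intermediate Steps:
$O = -5$
$T{\left(B,I \right)} = -7$ ($T{\left(B,I \right)} = -2 - 5 = -7$)
$T{\left(151,r \right)} + j{\left(202,\left(2 + 8\right) 7 \right)} = -7 - 396 = -403$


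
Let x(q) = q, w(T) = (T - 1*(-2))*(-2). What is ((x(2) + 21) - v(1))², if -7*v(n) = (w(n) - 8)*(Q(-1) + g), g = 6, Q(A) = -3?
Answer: 289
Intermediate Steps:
w(T) = -4 - 2*T (w(T) = (T + 2)*(-2) = (2 + T)*(-2) = -4 - 2*T)
v(n) = 36/7 + 6*n/7 (v(n) = -((-4 - 2*n) - 8)*(-3 + 6)/7 = -(-12 - 2*n)*3/7 = -(-36 - 6*n)/7 = 36/7 + 6*n/7)
((x(2) + 21) - v(1))² = ((2 + 21) - (36/7 + (6/7)*1))² = (23 - (36/7 + 6/7))² = (23 - 1*6)² = (23 - 6)² = 17² = 289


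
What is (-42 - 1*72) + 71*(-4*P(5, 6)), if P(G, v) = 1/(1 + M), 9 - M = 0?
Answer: -712/5 ≈ -142.40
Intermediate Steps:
M = 9 (M = 9 - 1*0 = 9 + 0 = 9)
P(G, v) = 1/10 (P(G, v) = 1/(1 + 9) = 1/10)
(-42 - 1*72) + 71*(-4*P(5, 6)) = (-42 - 1*72) + 71*(-4*1/10) = (-42 - 72) + 71*(-2/5) = -114 - 142/5 = -712/5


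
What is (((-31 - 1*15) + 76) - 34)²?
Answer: 16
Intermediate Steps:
(((-31 - 1*15) + 76) - 34)² = (((-31 - 15) + 76) - 34)² = ((-46 + 76) - 34)² = (30 - 34)² = (-4)² = 16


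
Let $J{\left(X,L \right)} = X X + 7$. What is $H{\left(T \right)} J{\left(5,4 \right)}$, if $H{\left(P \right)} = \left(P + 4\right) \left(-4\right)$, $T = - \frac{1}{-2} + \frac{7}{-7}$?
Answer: $-448$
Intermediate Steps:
$T = - \frac{1}{2}$ ($T = \left(-1\right) \left(- \frac{1}{2}\right) + 7 \left(- \frac{1}{7}\right) = \frac{1}{2} - 1 = - \frac{1}{2} \approx -0.5$)
$H{\left(P \right)} = -16 - 4 P$ ($H{\left(P \right)} = \left(4 + P\right) \left(-4\right) = -16 - 4 P$)
$J{\left(X,L \right)} = 7 + X^{2}$ ($J{\left(X,L \right)} = X^{2} + 7 = 7 + X^{2}$)
$H{\left(T \right)} J{\left(5,4 \right)} = \left(-16 - -2\right) \left(7 + 5^{2}\right) = \left(-16 + 2\right) \left(7 + 25\right) = \left(-14\right) 32 = -448$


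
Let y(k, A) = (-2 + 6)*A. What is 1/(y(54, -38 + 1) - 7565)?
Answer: -1/7713 ≈ -0.00012965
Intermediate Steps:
y(k, A) = 4*A
1/(y(54, -38 + 1) - 7565) = 1/(4*(-38 + 1) - 7565) = 1/(4*(-37) - 7565) = 1/(-148 - 7565) = 1/(-7713) = -1/7713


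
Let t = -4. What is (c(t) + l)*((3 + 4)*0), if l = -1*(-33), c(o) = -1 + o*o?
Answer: 0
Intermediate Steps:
c(o) = -1 + o**2
l = 33
(c(t) + l)*((3 + 4)*0) = ((-1 + (-4)**2) + 33)*((3 + 4)*0) = ((-1 + 16) + 33)*(7*0) = (15 + 33)*0 = 48*0 = 0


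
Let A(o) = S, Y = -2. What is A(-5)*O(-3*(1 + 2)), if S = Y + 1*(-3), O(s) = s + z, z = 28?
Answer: -95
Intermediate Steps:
O(s) = 28 + s (O(s) = s + 28 = 28 + s)
S = -5 (S = -2 + 1*(-3) = -2 - 3 = -5)
A(o) = -5
A(-5)*O(-3*(1 + 2)) = -5*(28 - 3*(1 + 2)) = -5*(28 - 3*3) = -5*(28 - 9) = -5*19 = -95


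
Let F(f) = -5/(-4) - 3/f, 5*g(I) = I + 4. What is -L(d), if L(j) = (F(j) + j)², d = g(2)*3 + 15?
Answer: -149010849/384400 ≈ -387.65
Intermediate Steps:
g(I) = ⅘ + I/5 (g(I) = (I + 4)/5 = (4 + I)/5 = ⅘ + I/5)
F(f) = 5/4 - 3/f (F(f) = -5*(-¼) - 3/f = 5/4 - 3/f)
d = 93/5 (d = (⅘ + (⅕)*2)*3 + 15 = (⅘ + ⅖)*3 + 15 = (6/5)*3 + 15 = 18/5 + 15 = 93/5 ≈ 18.600)
L(j) = (5/4 + j - 3/j)² (L(j) = ((5/4 - 3/j) + j)² = (5/4 + j - 3/j)²)
-L(d) = -(5/4 + 93/5 - 3/93/5)² = -(5/4 + 93/5 - 3*5/93)² = -(5/4 + 93/5 - 5/31)² = -(12207/620)² = -1*149010849/384400 = -149010849/384400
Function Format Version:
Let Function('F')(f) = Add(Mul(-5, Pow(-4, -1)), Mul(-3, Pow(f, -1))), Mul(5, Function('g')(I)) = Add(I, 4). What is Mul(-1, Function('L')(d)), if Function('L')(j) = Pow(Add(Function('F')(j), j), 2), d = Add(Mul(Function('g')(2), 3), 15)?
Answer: Rational(-149010849, 384400) ≈ -387.65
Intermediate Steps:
Function('g')(I) = Add(Rational(4, 5), Mul(Rational(1, 5), I)) (Function('g')(I) = Mul(Rational(1, 5), Add(I, 4)) = Mul(Rational(1, 5), Add(4, I)) = Add(Rational(4, 5), Mul(Rational(1, 5), I)))
Function('F')(f) = Add(Rational(5, 4), Mul(-3, Pow(f, -1))) (Function('F')(f) = Add(Mul(-5, Rational(-1, 4)), Mul(-3, Pow(f, -1))) = Add(Rational(5, 4), Mul(-3, Pow(f, -1))))
d = Rational(93, 5) (d = Add(Mul(Add(Rational(4, 5), Mul(Rational(1, 5), 2)), 3), 15) = Add(Mul(Add(Rational(4, 5), Rational(2, 5)), 3), 15) = Add(Mul(Rational(6, 5), 3), 15) = Add(Rational(18, 5), 15) = Rational(93, 5) ≈ 18.600)
Function('L')(j) = Pow(Add(Rational(5, 4), j, Mul(-3, Pow(j, -1))), 2) (Function('L')(j) = Pow(Add(Add(Rational(5, 4), Mul(-3, Pow(j, -1))), j), 2) = Pow(Add(Rational(5, 4), j, Mul(-3, Pow(j, -1))), 2))
Mul(-1, Function('L')(d)) = Mul(-1, Pow(Add(Rational(5, 4), Rational(93, 5), Mul(-3, Pow(Rational(93, 5), -1))), 2)) = Mul(-1, Pow(Add(Rational(5, 4), Rational(93, 5), Mul(-3, Rational(5, 93))), 2)) = Mul(-1, Pow(Add(Rational(5, 4), Rational(93, 5), Rational(-5, 31)), 2)) = Mul(-1, Pow(Rational(12207, 620), 2)) = Mul(-1, Rational(149010849, 384400)) = Rational(-149010849, 384400)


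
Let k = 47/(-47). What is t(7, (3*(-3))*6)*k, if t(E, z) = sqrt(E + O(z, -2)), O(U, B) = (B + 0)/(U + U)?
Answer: -sqrt(2274)/18 ≈ -2.6493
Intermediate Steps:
O(U, B) = B/(2*U) (O(U, B) = B/((2*U)) = B*(1/(2*U)) = B/(2*U))
t(E, z) = sqrt(E - 1/z) (t(E, z) = sqrt(E + (1/2)*(-2)/z) = sqrt(E - 1/z))
k = -1 (k = 47*(-1/47) = -1)
t(7, (3*(-3))*6)*k = sqrt(7 - 1/((3*(-3))*6))*(-1) = sqrt(7 - 1/((-9*6)))*(-1) = sqrt(7 - 1/(-54))*(-1) = sqrt(7 - 1*(-1/54))*(-1) = sqrt(7 + 1/54)*(-1) = sqrt(379/54)*(-1) = (sqrt(2274)/18)*(-1) = -sqrt(2274)/18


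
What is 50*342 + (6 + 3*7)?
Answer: 17127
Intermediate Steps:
50*342 + (6 + 3*7) = 17100 + (6 + 21) = 17100 + 27 = 17127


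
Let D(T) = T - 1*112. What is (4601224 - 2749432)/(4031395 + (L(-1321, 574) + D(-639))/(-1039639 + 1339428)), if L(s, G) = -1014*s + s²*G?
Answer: 19826673996/43198959569 ≈ 0.45896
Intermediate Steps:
L(s, G) = -1014*s + G*s²
D(T) = -112 + T (D(T) = T - 112 = -112 + T)
(4601224 - 2749432)/(4031395 + (L(-1321, 574) + D(-639))/(-1039639 + 1339428)) = (4601224 - 2749432)/(4031395 + (-1321*(-1014 + 574*(-1321)) + (-112 - 639))/(-1039639 + 1339428)) = 1851792/(4031395 + (-1321*(-1014 - 758254) - 751)/299789) = 1851792/(4031395 + (-1321*(-759268) - 751)*(1/299789)) = 1851792/(4031395 + (1002993028 - 751)*(1/299789)) = 1851792/(4031395 + 1002992277*(1/299789)) = 1851792/(4031395 + 143284611/42827) = 1851792/(172795838276/42827) = 1851792*(42827/172795838276) = 19826673996/43198959569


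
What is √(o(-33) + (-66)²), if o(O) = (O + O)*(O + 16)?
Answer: √5478 ≈ 74.014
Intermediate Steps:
o(O) = 2*O*(16 + O) (o(O) = (2*O)*(16 + O) = 2*O*(16 + O))
√(o(-33) + (-66)²) = √(2*(-33)*(16 - 33) + (-66)²) = √(2*(-33)*(-17) + 4356) = √(1122 + 4356) = √5478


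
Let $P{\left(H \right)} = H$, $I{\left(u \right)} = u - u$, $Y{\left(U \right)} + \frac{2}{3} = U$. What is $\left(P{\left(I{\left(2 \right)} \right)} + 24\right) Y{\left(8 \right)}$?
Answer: $176$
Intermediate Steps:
$Y{\left(U \right)} = - \frac{2}{3} + U$
$I{\left(u \right)} = 0$
$\left(P{\left(I{\left(2 \right)} \right)} + 24\right) Y{\left(8 \right)} = \left(0 + 24\right) \left(- \frac{2}{3} + 8\right) = 24 \cdot \frac{22}{3} = 176$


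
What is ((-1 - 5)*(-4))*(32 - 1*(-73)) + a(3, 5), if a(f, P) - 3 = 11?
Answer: 2534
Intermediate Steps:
a(f, P) = 14 (a(f, P) = 3 + 11 = 14)
((-1 - 5)*(-4))*(32 - 1*(-73)) + a(3, 5) = ((-1 - 5)*(-4))*(32 - 1*(-73)) + 14 = (-6*(-4))*(32 + 73) + 14 = 24*105 + 14 = 2520 + 14 = 2534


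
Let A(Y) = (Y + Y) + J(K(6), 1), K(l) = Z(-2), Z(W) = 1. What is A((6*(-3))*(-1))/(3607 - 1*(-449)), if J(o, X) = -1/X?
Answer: 35/4056 ≈ 0.0086292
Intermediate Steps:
K(l) = 1
A(Y) = -1 + 2*Y (A(Y) = (Y + Y) - 1/1 = 2*Y - 1*1 = 2*Y - 1 = -1 + 2*Y)
A((6*(-3))*(-1))/(3607 - 1*(-449)) = (-1 + 2*((6*(-3))*(-1)))/(3607 - 1*(-449)) = (-1 + 2*(-18*(-1)))/(3607 + 449) = (-1 + 2*18)/4056 = (-1 + 36)*(1/4056) = 35*(1/4056) = 35/4056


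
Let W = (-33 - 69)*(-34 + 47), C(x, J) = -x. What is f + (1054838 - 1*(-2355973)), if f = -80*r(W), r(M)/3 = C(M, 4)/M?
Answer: 3411051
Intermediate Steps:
W = -1326 (W = -102*13 = -1326)
r(M) = -3 (r(M) = 3*((-M)/M) = 3*(-1) = -3)
f = 240 (f = -80*(-3) = 240)
f + (1054838 - 1*(-2355973)) = 240 + (1054838 - 1*(-2355973)) = 240 + (1054838 + 2355973) = 240 + 3410811 = 3411051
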